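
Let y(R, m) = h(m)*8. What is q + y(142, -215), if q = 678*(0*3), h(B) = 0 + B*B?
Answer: 369800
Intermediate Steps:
h(B) = B² (h(B) = 0 + B² = B²)
q = 0 (q = 678*0 = 0)
y(R, m) = 8*m² (y(R, m) = m²*8 = 8*m²)
q + y(142, -215) = 0 + 8*(-215)² = 0 + 8*46225 = 0 + 369800 = 369800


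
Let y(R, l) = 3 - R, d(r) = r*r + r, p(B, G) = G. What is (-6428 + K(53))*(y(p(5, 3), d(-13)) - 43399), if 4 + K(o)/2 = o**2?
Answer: 35500382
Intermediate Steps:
K(o) = -8 + 2*o**2
d(r) = r + r**2 (d(r) = r**2 + r = r + r**2)
(-6428 + K(53))*(y(p(5, 3), d(-13)) - 43399) = (-6428 + (-8 + 2*53**2))*((3 - 1*3) - 43399) = (-6428 + (-8 + 2*2809))*((3 - 3) - 43399) = (-6428 + (-8 + 5618))*(0 - 43399) = (-6428 + 5610)*(-43399) = -818*(-43399) = 35500382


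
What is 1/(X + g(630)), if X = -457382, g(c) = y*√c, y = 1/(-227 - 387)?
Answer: -86215592236/39433460008085837 + 921*√70/39433460008085837 ≈ -2.1864e-6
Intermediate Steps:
y = -1/614 (y = 1/(-614) = -1/614 ≈ -0.0016287)
g(c) = -√c/614
1/(X + g(630)) = 1/(-457382 - 3*√70/614)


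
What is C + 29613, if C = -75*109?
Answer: 21438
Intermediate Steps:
C = -8175
C + 29613 = -8175 + 29613 = 21438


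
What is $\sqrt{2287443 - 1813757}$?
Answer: $\sqrt{473686} \approx 688.25$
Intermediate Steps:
$\sqrt{2287443 - 1813757} = \sqrt{473686}$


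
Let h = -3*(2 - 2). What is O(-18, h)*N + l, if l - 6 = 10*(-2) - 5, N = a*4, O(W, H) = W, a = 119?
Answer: -8587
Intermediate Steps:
h = 0 (h = -3*0 = 0)
N = 476 (N = 119*4 = 476)
l = -19 (l = 6 + (10*(-2) - 5) = 6 + (-20 - 5) = 6 - 25 = -19)
O(-18, h)*N + l = -18*476 - 19 = -8568 - 19 = -8587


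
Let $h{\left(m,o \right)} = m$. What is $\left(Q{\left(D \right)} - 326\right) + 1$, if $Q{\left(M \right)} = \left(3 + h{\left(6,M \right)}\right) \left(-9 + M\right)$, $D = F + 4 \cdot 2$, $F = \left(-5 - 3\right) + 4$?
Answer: $-370$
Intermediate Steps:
$F = -4$ ($F = -8 + 4 = -4$)
$D = 4$ ($D = -4 + 4 \cdot 2 = -4 + 8 = 4$)
$Q{\left(M \right)} = -81 + 9 M$ ($Q{\left(M \right)} = \left(3 + 6\right) \left(-9 + M\right) = 9 \left(-9 + M\right) = -81 + 9 M$)
$\left(Q{\left(D \right)} - 326\right) + 1 = \left(\left(-81 + 9 \cdot 4\right) - 326\right) + 1 = \left(\left(-81 + 36\right) - 326\right) + 1 = \left(-45 - 326\right) + 1 = -371 + 1 = -370$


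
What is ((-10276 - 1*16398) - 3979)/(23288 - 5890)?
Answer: -30653/17398 ≈ -1.7619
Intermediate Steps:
((-10276 - 1*16398) - 3979)/(23288 - 5890) = ((-10276 - 16398) - 3979)/17398 = (-26674 - 3979)*(1/17398) = -30653*1/17398 = -30653/17398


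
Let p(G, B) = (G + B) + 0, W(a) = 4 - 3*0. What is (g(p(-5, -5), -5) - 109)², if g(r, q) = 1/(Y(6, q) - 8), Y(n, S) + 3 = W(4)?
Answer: 583696/49 ≈ 11912.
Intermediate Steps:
W(a) = 4 (W(a) = 4 + 0 = 4)
Y(n, S) = 1 (Y(n, S) = -3 + 4 = 1)
p(G, B) = B + G (p(G, B) = (B + G) + 0 = B + G)
g(r, q) = -⅐ (g(r, q) = 1/(1 - 8) = 1/(-7) = -⅐)
(g(p(-5, -5), -5) - 109)² = (-⅐ - 109)² = (-764/7)² = 583696/49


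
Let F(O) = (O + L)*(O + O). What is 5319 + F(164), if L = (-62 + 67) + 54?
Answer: 78463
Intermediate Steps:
L = 59 (L = 5 + 54 = 59)
F(O) = 2*O*(59 + O) (F(O) = (O + 59)*(O + O) = (59 + O)*(2*O) = 2*O*(59 + O))
5319 + F(164) = 5319 + 2*164*(59 + 164) = 5319 + 2*164*223 = 5319 + 73144 = 78463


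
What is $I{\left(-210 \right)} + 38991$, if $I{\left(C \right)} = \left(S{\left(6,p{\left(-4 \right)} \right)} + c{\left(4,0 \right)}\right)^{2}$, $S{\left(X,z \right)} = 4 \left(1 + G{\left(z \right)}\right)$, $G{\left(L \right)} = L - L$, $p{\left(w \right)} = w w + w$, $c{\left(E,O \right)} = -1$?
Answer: $39000$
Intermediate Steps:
$p{\left(w \right)} = w + w^{2}$ ($p{\left(w \right)} = w^{2} + w = w + w^{2}$)
$G{\left(L \right)} = 0$
$S{\left(X,z \right)} = 4$ ($S{\left(X,z \right)} = 4 \left(1 + 0\right) = 4 \cdot 1 = 4$)
$I{\left(C \right)} = 9$ ($I{\left(C \right)} = \left(4 - 1\right)^{2} = 3^{2} = 9$)
$I{\left(-210 \right)} + 38991 = 9 + 38991 = 39000$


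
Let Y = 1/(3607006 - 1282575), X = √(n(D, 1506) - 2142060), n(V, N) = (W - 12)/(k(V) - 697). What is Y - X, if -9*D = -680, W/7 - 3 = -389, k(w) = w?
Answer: 1/2324431 - I*√67007032442322/5593 ≈ 4.3021e-7 - 1463.6*I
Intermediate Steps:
W = -2702 (W = 21 + 7*(-389) = 21 - 2723 = -2702)
D = 680/9 (D = -⅑*(-680) = 680/9 ≈ 75.556)
n(V, N) = -2714/(-697 + V) (n(V, N) = (-2702 - 12)/(V - 697) = -2714/(-697 + V))
X = I*√67007032442322/5593 (X = √(-2714/(-697 + 680/9) - 2142060) = √(-2714/(-5593/9) - 2142060) = √(-2714*(-9/5593) - 2142060) = √(24426/5593 - 2142060) = √(-11980517154/5593) = I*√67007032442322/5593 ≈ 1463.6*I)
Y = 1/2324431 ≈ 4.3021e-7
Y - X = 1/2324431 - I*√67007032442322/5593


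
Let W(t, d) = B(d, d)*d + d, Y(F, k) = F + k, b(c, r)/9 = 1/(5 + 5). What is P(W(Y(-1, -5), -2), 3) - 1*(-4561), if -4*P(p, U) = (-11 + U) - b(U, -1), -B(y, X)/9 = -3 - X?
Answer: 182529/40 ≈ 4563.2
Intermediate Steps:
b(c, r) = 9/10 (b(c, r) = 9/(5 + 5) = 9/10)
B(y, X) = 27 + 9*X (B(y, X) = -9*(-3 - X) = 27 + 9*X)
W(t, d) = d + d*(27 + 9*d) (W(t, d) = (27 + 9*d)*d + d = d*(27 + 9*d) + d = d + d*(27 + 9*d))
P(p, U) = 119/40 - U/4 (P(p, U) = -((-11 + U) - 1*9/10)/4 = -((-11 + U) - 9/10)/4 = -(-119/10 + U)/4 = 119/40 - U/4)
P(W(Y(-1, -5), -2), 3) - 1*(-4561) = (119/40 - ¼*3) - 1*(-4561) = (119/40 - ¾) + 4561 = 89/40 + 4561 = 182529/40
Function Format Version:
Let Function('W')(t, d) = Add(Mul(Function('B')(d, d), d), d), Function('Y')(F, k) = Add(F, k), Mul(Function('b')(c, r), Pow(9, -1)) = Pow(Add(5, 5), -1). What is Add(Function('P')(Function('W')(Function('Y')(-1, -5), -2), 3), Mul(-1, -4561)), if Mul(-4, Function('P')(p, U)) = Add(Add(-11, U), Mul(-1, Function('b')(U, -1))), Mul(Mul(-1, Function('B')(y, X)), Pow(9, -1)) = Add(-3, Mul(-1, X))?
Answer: Rational(182529, 40) ≈ 4563.2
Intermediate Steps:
Function('b')(c, r) = Rational(9, 10) (Function('b')(c, r) = Mul(9, Pow(Add(5, 5), -1)) = Mul(9, Pow(10, -1)) = Mul(9, Rational(1, 10)) = Rational(9, 10))
Function('B')(y, X) = Add(27, Mul(9, X)) (Function('B')(y, X) = Mul(-9, Add(-3, Mul(-1, X))) = Add(27, Mul(9, X)))
Function('W')(t, d) = Add(d, Mul(d, Add(27, Mul(9, d)))) (Function('W')(t, d) = Add(Mul(Add(27, Mul(9, d)), d), d) = Add(Mul(d, Add(27, Mul(9, d))), d) = Add(d, Mul(d, Add(27, Mul(9, d)))))
Function('P')(p, U) = Add(Rational(119, 40), Mul(Rational(-1, 4), U)) (Function('P')(p, U) = Mul(Rational(-1, 4), Add(Add(-11, U), Mul(-1, Rational(9, 10)))) = Mul(Rational(-1, 4), Add(Add(-11, U), Rational(-9, 10))) = Mul(Rational(-1, 4), Add(Rational(-119, 10), U)) = Add(Rational(119, 40), Mul(Rational(-1, 4), U)))
Add(Function('P')(Function('W')(Function('Y')(-1, -5), -2), 3), Mul(-1, -4561)) = Add(Add(Rational(119, 40), Mul(Rational(-1, 4), 3)), Mul(-1, -4561)) = Add(Add(Rational(119, 40), Rational(-3, 4)), 4561) = Add(Rational(89, 40), 4561) = Rational(182529, 40)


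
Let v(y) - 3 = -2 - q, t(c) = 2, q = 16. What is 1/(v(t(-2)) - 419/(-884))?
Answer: -884/12841 ≈ -0.068842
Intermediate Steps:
v(y) = -15 (v(y) = 3 + (-2 - 1*16) = 3 + (-2 - 16) = 3 - 18 = -15)
1/(v(t(-2)) - 419/(-884)) = 1/(-15 - 419/(-884)) = 1/(-15 - 419*(-1/884)) = 1/(-15 + 419/884) = 1/(-12841/884) = -884/12841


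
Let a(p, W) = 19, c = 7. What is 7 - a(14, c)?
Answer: -12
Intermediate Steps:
7 - a(14, c) = 7 - 1*19 = 7 - 19 = -12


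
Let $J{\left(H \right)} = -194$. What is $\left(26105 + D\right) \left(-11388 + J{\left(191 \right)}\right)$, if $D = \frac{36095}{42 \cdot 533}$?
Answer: $- \frac{3384391421375}{11193} \approx -3.0237 \cdot 10^{8}$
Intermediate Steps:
$D = \frac{36095}{22386} \approx 1.6124$
$\left(26105 + D\right) \left(-11388 + J{\left(191 \right)}\right) = \left(26105 + \frac{36095}{22386}\right) \left(-11388 - 194\right) = \frac{584422625}{22386} \left(-11582\right) = - \frac{3384391421375}{11193}$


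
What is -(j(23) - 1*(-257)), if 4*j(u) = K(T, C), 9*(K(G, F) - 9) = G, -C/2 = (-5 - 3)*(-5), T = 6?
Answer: -3113/12 ≈ -259.42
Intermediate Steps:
C = -80 (C = -2*(-5 - 3)*(-5) = -(-16)*(-5) = -2*40 = -80)
K(G, F) = 9 + G/9
j(u) = 29/12 (j(u) = (9 + (⅑)*6)/4 = (9 + ⅔)/4 = (¼)*(29/3) = 29/12)
-(j(23) - 1*(-257)) = -(29/12 - 1*(-257)) = -(29/12 + 257) = -1*3113/12 = -3113/12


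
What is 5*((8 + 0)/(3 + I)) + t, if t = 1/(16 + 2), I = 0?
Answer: 241/18 ≈ 13.389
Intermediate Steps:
t = 1/18 ≈ 0.055556
5*((8 + 0)/(3 + I)) + t = 5*((8 + 0)/(3 + 0)) + 1/18 = 5*(8/3) + 1/18 = 40/3 + 1/18 = 241/18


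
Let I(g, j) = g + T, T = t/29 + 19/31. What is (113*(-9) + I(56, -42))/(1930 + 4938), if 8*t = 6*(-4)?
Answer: -50793/363196 ≈ -0.13985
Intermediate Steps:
t = -3 (t = (6*(-4))/8 = (1/8)*(-24) = -3)
T = 458/899 (T = -3/29 + 19/31 = 458/899 ≈ 0.50945)
I(g, j) = 458/899 + g (I(g, j) = g + 458/899 = 458/899 + g)
(113*(-9) + I(56, -42))/(1930 + 4938) = (113*(-9) + (458/899 + 56))/(1930 + 4938) = (-1017 + 50802/899)/6868 = -863481/899*1/6868 = -50793/363196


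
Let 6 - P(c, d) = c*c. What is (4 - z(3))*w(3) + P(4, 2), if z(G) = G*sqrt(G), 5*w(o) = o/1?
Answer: -38/5 - 9*sqrt(3)/5 ≈ -10.718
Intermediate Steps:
w(o) = o/5 (w(o) = (o/1)/5 = (o*1)/5 = o/5)
z(G) = G**(3/2)
P(c, d) = 6 - c**2 (P(c, d) = 6 - c*c = 6 - c**2)
(4 - z(3))*w(3) + P(4, 2) = (4 - 3**(3/2))*((1/5)*3) + (6 - 1*4**2) = (4 - 3*sqrt(3))*(3/5) + (6 - 1*16) = (4 - 3*sqrt(3))*(3/5) + (6 - 16) = (12/5 - 9*sqrt(3)/5) - 10 = -38/5 - 9*sqrt(3)/5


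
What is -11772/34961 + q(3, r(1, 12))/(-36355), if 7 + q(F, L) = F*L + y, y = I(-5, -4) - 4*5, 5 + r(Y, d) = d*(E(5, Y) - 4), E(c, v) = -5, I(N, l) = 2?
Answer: -415245256/1271007155 ≈ -0.32671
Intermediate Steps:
r(Y, d) = -5 - 9*d (r(Y, d) = -5 + d*(-5 - 4) = -5 + d*(-9) = -5 - 9*d)
y = -18 (y = 2 - 4*5 = 2 - 20 = -18)
q(F, L) = -25 + F*L (q(F, L) = -7 + (F*L - 18) = -7 + (-18 + F*L) = -25 + F*L)
-11772/34961 + q(3, r(1, 12))/(-36355) = -11772/34961 + (-25 + 3*(-5 - 9*12))/(-36355) = -11772*1/34961 + (-25 + 3*(-5 - 108))*(-1/36355) = -11772/34961 + (-25 + 3*(-113))*(-1/36355) = -11772/34961 + (-25 - 339)*(-1/36355) = -11772/34961 - 364*(-1/36355) = -11772/34961 + 364/36355 = -415245256/1271007155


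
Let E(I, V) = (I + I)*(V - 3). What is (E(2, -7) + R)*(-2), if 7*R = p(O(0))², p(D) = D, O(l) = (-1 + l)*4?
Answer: 528/7 ≈ 75.429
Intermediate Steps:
O(l) = -4 + 4*l
E(I, V) = 2*I*(-3 + V) (E(I, V) = (2*I)*(-3 + V) = 2*I*(-3 + V))
R = 16/7 (R = (-4 + 4*0)²/7 = (-4 + 0)²/7 = (⅐)*(-4)² = (⅐)*16 = 16/7 ≈ 2.2857)
(E(2, -7) + R)*(-2) = (2*2*(-3 - 7) + 16/7)*(-2) = (2*2*(-10) + 16/7)*(-2) = (-40 + 16/7)*(-2) = -264/7*(-2) = 528/7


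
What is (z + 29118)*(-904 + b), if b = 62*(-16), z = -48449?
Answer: 36651576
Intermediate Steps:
b = -992
(z + 29118)*(-904 + b) = (-48449 + 29118)*(-904 - 992) = -19331*(-1896) = 36651576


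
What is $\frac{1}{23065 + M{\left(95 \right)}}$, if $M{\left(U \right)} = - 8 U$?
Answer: $\frac{1}{22305} \approx 4.4833 \cdot 10^{-5}$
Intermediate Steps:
$\frac{1}{23065 + M{\left(95 \right)}} = \frac{1}{23065 - 760} = \frac{1}{22305}$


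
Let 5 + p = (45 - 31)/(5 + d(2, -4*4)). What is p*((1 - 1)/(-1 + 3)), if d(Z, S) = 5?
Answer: 0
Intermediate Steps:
p = -18/5 (p = -5 + (45 - 31)/(5 + 5) = -5 + 14/10 = -5 + 14*(1/10) = -5 + 7/5 = -18/5 ≈ -3.6000)
p*((1 - 1)/(-1 + 3)) = -18*(1 - 1)/(5*(-1 + 3)) = -0/2 = -18/5*0 = 0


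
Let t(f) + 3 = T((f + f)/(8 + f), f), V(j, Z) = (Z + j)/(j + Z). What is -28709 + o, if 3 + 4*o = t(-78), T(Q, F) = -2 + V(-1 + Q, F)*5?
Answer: -114839/4 ≈ -28710.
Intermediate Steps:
V(j, Z) = 1 (V(j, Z) = (Z + j)/(Z + j) = 1)
T(Q, F) = 3 (T(Q, F) = -2 + 1*5 = -2 + 5 = 3)
t(f) = 0 (t(f) = -3 + 3 = 0)
o = -¾ (o = -¾ + (¼)*0 = -¾ + 0 = -¾ ≈ -0.75000)
-28709 + o = -28709 - ¾ = -114839/4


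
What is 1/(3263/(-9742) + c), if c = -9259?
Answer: -9742/90204441 ≈ -0.00010800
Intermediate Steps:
1/(3263/(-9742) + c) = 1/(3263/(-9742) - 9259) = 1/(3263*(-1/9742) - 9259) = 1/(-3263/9742 - 9259) = 1/(-90204441/9742) = -9742/90204441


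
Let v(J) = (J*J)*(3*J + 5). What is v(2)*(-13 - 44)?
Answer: -2508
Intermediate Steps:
v(J) = J**2*(5 + 3*J)
v(2)*(-13 - 44) = (2**2*(5 + 3*2))*(-13 - 44) = (4*(5 + 6))*(-57) = (4*11)*(-57) = 44*(-57) = -2508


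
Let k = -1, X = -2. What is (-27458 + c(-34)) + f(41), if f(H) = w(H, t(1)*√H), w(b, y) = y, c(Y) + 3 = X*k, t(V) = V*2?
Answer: -27459 + 2*√41 ≈ -27446.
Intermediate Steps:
t(V) = 2*V
c(Y) = -1 (c(Y) = -3 - 2*(-1) = -3 + 2 = -1)
f(H) = 2*√H (f(H) = (2*1)*√H = 2*√H)
(-27458 + c(-34)) + f(41) = (-27458 - 1) + 2*√41 = -27459 + 2*√41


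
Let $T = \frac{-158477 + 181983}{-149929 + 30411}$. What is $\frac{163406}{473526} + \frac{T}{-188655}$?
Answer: $\frac{43862326372594}{127106037793935} \approx 0.34508$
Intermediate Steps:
$T = - \frac{1679}{8537}$ ($T = \frac{23506}{-119518} = 23506 \left(- \frac{1}{119518}\right) = - \frac{1679}{8537} \approx -0.19667$)
$\frac{163406}{473526} + \frac{T}{-188655} = \frac{163406}{473526} - \frac{1679}{8537 \left(-188655\right)} = 163406 \cdot \frac{1}{473526} - - \frac{1679}{1610547735} = \frac{81703}{236763} + \frac{1679}{1610547735} = \frac{43862326372594}{127106037793935}$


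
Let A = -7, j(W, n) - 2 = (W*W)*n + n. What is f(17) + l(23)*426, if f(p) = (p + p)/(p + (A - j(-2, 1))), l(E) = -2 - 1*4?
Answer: -7634/3 ≈ -2544.7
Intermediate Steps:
j(W, n) = 2 + n + n*W² (j(W, n) = 2 + ((W*W)*n + n) = 2 + (W²*n + n) = 2 + (n*W² + n) = 2 + (n + n*W²) = 2 + n + n*W²)
l(E) = -6 (l(E) = -2 - 4 = -6)
f(p) = 2*p/(-14 + p) (f(p) = (p + p)/(p + (-7 - (2 + 1 + 1*(-2)²))) = (2*p)/(p + (-7 - (2 + 1 + 1*4))) = (2*p)/(p + (-7 - (2 + 1 + 4))) = (2*p)/(p + (-7 - 1*7)) = (2*p)/(p + (-7 - 7)) = (2*p)/(p - 14) = (2*p)/(-14 + p) = 2*p/(-14 + p))
f(17) + l(23)*426 = 2*17/(-14 + 17) - 6*426 = 2*17/3 - 2556 = 2*17*(⅓) - 2556 = 34/3 - 2556 = -7634/3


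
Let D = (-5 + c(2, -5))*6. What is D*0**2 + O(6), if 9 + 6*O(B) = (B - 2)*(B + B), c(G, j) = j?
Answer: 13/2 ≈ 6.5000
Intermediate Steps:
O(B) = -3/2 + B*(-2 + B)/3 (O(B) = -3/2 + ((B - 2)*(B + B))/6 = -3/2 + ((-2 + B)*(2*B))/6 = -3/2 + (2*B*(-2 + B))/6 = -3/2 + B*(-2 + B)/3)
D = -60 (D = (-5 - 5)*6 = -10*6 = -60)
D*0**2 + O(6) = -60*0**2 + (-3/2 - 2/3*6 + (1/3)*6**2) = -60*0 + (-3/2 - 4 + (1/3)*36) = 0 + (-3/2 - 4 + 12) = 0 + 13/2 = 13/2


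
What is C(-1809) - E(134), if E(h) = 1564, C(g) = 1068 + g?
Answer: -2305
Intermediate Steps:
C(-1809) - E(134) = (1068 - 1809) - 1*1564 = -741 - 1564 = -2305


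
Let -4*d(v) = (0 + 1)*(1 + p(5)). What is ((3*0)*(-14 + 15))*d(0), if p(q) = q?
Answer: 0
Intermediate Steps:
d(v) = -3/2 (d(v) = -(0 + 1)*(1 + 5)/4 = -6/4 = -1/4*6 = -3/2)
((3*0)*(-14 + 15))*d(0) = ((3*0)*(-14 + 15))*(-3/2) = (0*1)*(-3/2) = 0*(-3/2) = 0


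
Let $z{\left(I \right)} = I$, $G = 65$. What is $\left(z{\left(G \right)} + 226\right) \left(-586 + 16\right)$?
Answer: $-165870$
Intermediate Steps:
$\left(z{\left(G \right)} + 226\right) \left(-586 + 16\right) = \left(65 + 226\right) \left(-586 + 16\right) = 291 \left(-570\right) = -165870$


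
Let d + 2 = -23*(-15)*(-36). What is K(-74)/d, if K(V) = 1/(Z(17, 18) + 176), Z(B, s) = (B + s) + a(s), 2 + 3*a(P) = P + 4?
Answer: -3/8111566 ≈ -3.6984e-7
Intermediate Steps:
a(P) = ⅔ + P/3 (a(P) = -⅔ + (P + 4)/3 = -⅔ + (4 + P)/3 = -⅔ + (4/3 + P/3) = ⅔ + P/3)
Z(B, s) = ⅔ + B + 4*s/3 (Z(B, s) = (B + s) + (⅔ + s/3) = ⅔ + B + 4*s/3)
d = -12422 (d = -2 - 23*(-15)*(-36) = -2 + 345*(-36) = -2 - 12420 = -12422)
K(V) = 3/653 (K(V) = 1/((⅔ + 17 + (4/3)*18) + 176) = 1/((⅔ + 17 + 24) + 176) = 1/(125/3 + 176) = 1/(653/3) = 3/653)
K(-74)/d = (3/653)/(-12422) = (3/653)*(-1/12422) = -3/8111566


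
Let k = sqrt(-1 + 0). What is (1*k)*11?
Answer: 11*I ≈ 11.0*I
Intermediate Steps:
k = I (k = sqrt(-1) = I ≈ 1.0*I)
(1*k)*11 = (1*I)*11 = I*11 = 11*I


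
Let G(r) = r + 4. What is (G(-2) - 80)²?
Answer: 6084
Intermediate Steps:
G(r) = 4 + r
(G(-2) - 80)² = ((4 - 2) - 80)² = (2 - 80)² = (-78)² = 6084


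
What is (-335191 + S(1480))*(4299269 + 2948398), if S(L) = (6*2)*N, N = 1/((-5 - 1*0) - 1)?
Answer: -2429367244731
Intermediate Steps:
N = -⅙ (N = 1/((-5 + 0) - 1) = 1/(-5 - 1) = 1/(-6) = -⅙ ≈ -0.16667)
S(L) = -2 (S(L) = (6*2)*(-⅙) = 12*(-⅙) = -2)
(-335191 + S(1480))*(4299269 + 2948398) = (-335191 - 2)*(4299269 + 2948398) = -335193*7247667 = -2429367244731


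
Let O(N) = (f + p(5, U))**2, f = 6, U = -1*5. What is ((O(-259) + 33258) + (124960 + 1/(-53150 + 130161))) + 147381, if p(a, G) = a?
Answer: 23543802921/77011 ≈ 3.0572e+5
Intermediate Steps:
U = -5
O(N) = 121 (O(N) = (6 + 5)**2 = 11**2 = 121)
((O(-259) + 33258) + (124960 + 1/(-53150 + 130161))) + 147381 = ((121 + 33258) + (124960 + 1/(-53150 + 130161))) + 147381 = (33379 + (124960 + 1/77011)) + 147381 = (33379 + 9623294561/77011) + 147381 = 12193844730/77011 + 147381 = 23543802921/77011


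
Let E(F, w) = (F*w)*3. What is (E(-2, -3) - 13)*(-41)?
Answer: -205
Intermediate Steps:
E(F, w) = 3*F*w
(E(-2, -3) - 13)*(-41) = (3*(-2)*(-3) - 13)*(-41) = (18 - 13)*(-41) = 5*(-41) = -205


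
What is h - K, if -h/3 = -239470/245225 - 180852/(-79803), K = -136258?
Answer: 59254470999384/434882015 ≈ 1.3625e+5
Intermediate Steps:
h = -1682600486/434882015 (h = -3*(-239470/245225 - 180852/(-79803)) = -3*(-239470*1/245225 - 180852*(-1/79803)) = -3*(-47894/49045 + 60284/26601) = -3*1682600486/1304646045 = -1682600486/434882015 ≈ -3.8691)
h - K = -1682600486/434882015 - 1*(-136258) = -1682600486/434882015 + 136258 = 59254470999384/434882015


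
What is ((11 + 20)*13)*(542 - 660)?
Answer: -47554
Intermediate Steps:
((11 + 20)*13)*(542 - 660) = (31*13)*(-118) = 403*(-118) = -47554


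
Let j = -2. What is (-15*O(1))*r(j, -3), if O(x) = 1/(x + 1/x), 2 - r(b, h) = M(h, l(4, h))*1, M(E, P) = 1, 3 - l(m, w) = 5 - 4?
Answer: -15/2 ≈ -7.5000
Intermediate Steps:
l(m, w) = 2 (l(m, w) = 3 - (5 - 4) = 3 - 1*1 = 3 - 1 = 2)
r(b, h) = 1 (r(b, h) = 2 - 1 = 1)
(-15*O(1))*r(j, -3) = -15/(1 + 1²)*1 = -15/(1 + 1)*1 = -15/2*1 = -15/2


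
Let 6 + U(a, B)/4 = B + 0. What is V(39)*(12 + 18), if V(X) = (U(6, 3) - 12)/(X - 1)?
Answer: -360/19 ≈ -18.947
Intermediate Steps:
U(a, B) = -24 + 4*B (U(a, B) = -24 + 4*(B + 0) = -24 + 4*B)
V(X) = -24/(-1 + X) (V(X) = ((-24 + 4*3) - 12)/(X - 1) = ((-24 + 12) - 12)/(-1 + X) = (-12 - 12)/(-1 + X) = -24/(-1 + X))
V(39)*(12 + 18) = (-24/(-1 + 39))*(12 + 18) = -24/38*30 = -24*1/38*30 = -12/19*30 = -360/19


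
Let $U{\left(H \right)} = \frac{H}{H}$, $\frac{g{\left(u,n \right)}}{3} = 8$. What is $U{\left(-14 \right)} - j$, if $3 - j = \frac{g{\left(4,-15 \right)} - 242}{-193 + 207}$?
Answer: $- \frac{123}{7} \approx -17.571$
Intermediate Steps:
$g{\left(u,n \right)} = 24$ ($g{\left(u,n \right)} = 3 \cdot 8 = 24$)
$U{\left(H \right)} = 1$
$j = \frac{130}{7}$ ($j = 3 - \frac{24 - 242}{-193 + 207} = 3 - - \frac{218}{14} = 3 - \left(-218\right) \frac{1}{14} = 3 - - \frac{109}{7} = 3 + \frac{109}{7} = \frac{130}{7} \approx 18.571$)
$U{\left(-14 \right)} - j = 1 - \frac{130}{7} = - \frac{123}{7}$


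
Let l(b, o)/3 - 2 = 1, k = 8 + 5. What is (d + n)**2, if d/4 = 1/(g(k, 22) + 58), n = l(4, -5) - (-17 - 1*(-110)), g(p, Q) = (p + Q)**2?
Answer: 11613941824/1646089 ≈ 7055.5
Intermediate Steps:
k = 13
l(b, o) = 9 (l(b, o) = 6 + 3*1 = 6 + 3 = 9)
g(p, Q) = (Q + p)**2
n = -84 (n = 9 - (-17 - 1*(-110)) = 9 - (-17 + 110) = 9 - 1*93 = 9 - 93 = -84)
d = 4/1283 (d = 4/((22 + 13)**2 + 58) = 4/(35**2 + 58) = 4/(1225 + 58) = 4/1283 ≈ 0.0031177)
(d + n)**2 = (4/1283 - 84)**2 = (-107768/1283)**2 = 11613941824/1646089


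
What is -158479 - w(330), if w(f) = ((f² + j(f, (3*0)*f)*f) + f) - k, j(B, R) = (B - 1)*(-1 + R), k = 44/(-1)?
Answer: -159183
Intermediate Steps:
k = -44 (k = 44*(-1) = -44)
j(B, R) = (-1 + B)*(-1 + R)
w(f) = 44 + f + f² + f*(1 - f) (w(f) = ((f² + (1 - f - 3*0*f + f*((3*0)*f))*f) + f) - 1*(-44) = ((f² + (1 - f - 0*f + f*(0*f))*f) + f) + 44 = ((f² + (1 - f - 1*0 + f*0)*f) + f) + 44 = ((f² + (1 - f + 0 + 0)*f) + f) + 44 = ((f² + (1 - f)*f) + f) + 44 = ((f² + f*(1 - f)) + f) + 44 = (f + f² + f*(1 - f)) + 44 = 44 + f + f² + f*(1 - f))
-158479 - w(330) = -158479 - (44 + 2*330) = -158479 - (44 + 660) = -158479 - 1*704 = -158479 - 704 = -159183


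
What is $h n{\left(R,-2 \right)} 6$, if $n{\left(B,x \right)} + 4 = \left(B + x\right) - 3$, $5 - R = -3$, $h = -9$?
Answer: $54$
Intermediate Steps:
$R = 8$ ($R = 5 - -3 = 5 + 3 = 8$)
$n{\left(B,x \right)} = -7 + B + x$ ($n{\left(B,x \right)} = -4 - \left(3 - B - x\right) = -4 + \left(-3 + B + x\right) = -7 + B + x$)
$h n{\left(R,-2 \right)} 6 = - 9 \left(-7 + 8 - 2\right) 6 = \left(-9\right) \left(-1\right) 6 = 9 \cdot 6 = 54$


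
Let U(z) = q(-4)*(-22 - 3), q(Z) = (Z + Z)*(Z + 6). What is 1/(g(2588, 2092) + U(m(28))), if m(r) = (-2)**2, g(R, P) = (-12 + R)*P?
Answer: 1/5389392 ≈ 1.8555e-7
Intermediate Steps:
g(R, P) = P*(-12 + R)
q(Z) = 2*Z*(6 + Z) (q(Z) = (2*Z)*(6 + Z) = 2*Z*(6 + Z))
m(r) = 4
U(z) = 400 (U(z) = (2*(-4)*(6 - 4))*(-22 - 3) = (2*(-4)*2)*(-25) = -16*(-25) = 400)
1/(g(2588, 2092) + U(m(28))) = 1/(2092*(-12 + 2588) + 400) = 1/(2092*2576 + 400) = 1/(5388992 + 400) = 1/5389392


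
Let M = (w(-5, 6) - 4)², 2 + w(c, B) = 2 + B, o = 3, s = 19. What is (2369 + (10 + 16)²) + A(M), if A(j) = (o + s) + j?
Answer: 3071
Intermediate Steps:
w(c, B) = B (w(c, B) = -2 + (2 + B) = B)
M = 4 (M = (6 - 4)² = 2² = 4)
A(j) = 22 + j (A(j) = (3 + 19) + j = 22 + j)
(2369 + (10 + 16)²) + A(M) = (2369 + (10 + 16)²) + (22 + 4) = (2369 + 26²) + 26 = (2369 + 676) + 26 = 3045 + 26 = 3071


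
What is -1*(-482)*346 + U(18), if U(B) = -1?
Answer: 166771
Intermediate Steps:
-1*(-482)*346 + U(18) = -1*(-482)*346 - 1 = 482*346 - 1 = 166772 - 1 = 166771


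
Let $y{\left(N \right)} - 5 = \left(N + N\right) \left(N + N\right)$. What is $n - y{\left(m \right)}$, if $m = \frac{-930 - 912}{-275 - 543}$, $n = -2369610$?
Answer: $- \frac{396394959779}{167281} \approx -2.3696 \cdot 10^{6}$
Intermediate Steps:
$m = \frac{921}{409}$ ($m = - \frac{1842}{-818} = \left(-1842\right) \left(- \frac{1}{818}\right) = \frac{921}{409} \approx 2.2518$)
$y{\left(N \right)} = 5 + 4 N^{2}$ ($y{\left(N \right)} = 5 + \left(N + N\right) \left(N + N\right) = 5 + 2 N 2 N = 5 + 4 N^{2}$)
$n - y{\left(m \right)} = -2369610 - \left(5 + 4 \left(\frac{921}{409}\right)^{2}\right) = -2369610 - \left(5 + 4 \cdot \frac{848241}{167281}\right) = -2369610 - \left(5 + \frac{3392964}{167281}\right) = -2369610 - \frac{4229369}{167281} = - \frac{396394959779}{167281}$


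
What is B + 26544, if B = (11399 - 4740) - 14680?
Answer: 18523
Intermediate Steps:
B = -8021 (B = 6659 - 14680 = -8021)
B + 26544 = -8021 + 26544 = 18523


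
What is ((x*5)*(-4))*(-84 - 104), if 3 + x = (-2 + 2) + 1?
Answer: -7520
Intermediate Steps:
x = -2 (x = -3 + ((-2 + 2) + 1) = -3 + (0 + 1) = -3 + 1 = -2)
((x*5)*(-4))*(-84 - 104) = (-2*5*(-4))*(-84 - 104) = -10*(-4)*(-188) = 40*(-188) = -7520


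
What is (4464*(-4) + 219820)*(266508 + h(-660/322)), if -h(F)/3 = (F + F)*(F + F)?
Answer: 199276351605936/3703 ≈ 5.3815e+10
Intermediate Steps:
h(F) = -12*F² (h(F) = -3*(F + F)*(F + F) = -3*2*F*2*F = -12*F²)
(4464*(-4) + 219820)*(266508 + h(-660/322)) = (4464*(-4) + 219820)*(266508 - 12*(-660/322)²) = (-17856 + 219820)*(266508 - 12*(-660*1/322)²) = 201964*(266508 - 12*(-330/161)²) = 201964*(266508 - 12*108900/25921) = 201964*(266508 - 1306800/25921) = 201964*(6906847068/25921) = 199276351605936/3703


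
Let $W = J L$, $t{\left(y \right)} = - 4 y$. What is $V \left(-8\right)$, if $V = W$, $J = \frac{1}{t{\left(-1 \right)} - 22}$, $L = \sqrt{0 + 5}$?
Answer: $\frac{4 \sqrt{5}}{9} \approx 0.99381$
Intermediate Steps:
$L = \sqrt{5} \approx 2.2361$
$J = - \frac{1}{18}$ ($J = \frac{1}{\left(-4\right) \left(-1\right) - 22} = \frac{1}{4 - 22} = \frac{1}{-18} = - \frac{1}{18} \approx -0.055556$)
$W = - \frac{\sqrt{5}}{18} \approx -0.12423$
$V = - \frac{\sqrt{5}}{18} \approx -0.12423$
$V \left(-8\right) = - \frac{\sqrt{5}}{18} \left(-8\right) = \frac{4 \sqrt{5}}{9}$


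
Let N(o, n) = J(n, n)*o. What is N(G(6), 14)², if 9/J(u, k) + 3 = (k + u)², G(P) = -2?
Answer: 324/609961 ≈ 0.00053118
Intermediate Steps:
J(u, k) = 9/(-3 + (k + u)²)
N(o, n) = 9*o/(-3 + 4*n²) (N(o, n) = (9/(-3 + (n + n)²))*o = (9/(-3 + (2*n)²))*o = (9/(-3 + 4*n²))*o = 9*o/(-3 + 4*n²))
N(G(6), 14)² = (9*(-2)/(-3 + 4*14²))² = (9*(-2)/(-3 + 4*196))² = (9*(-2)/(-3 + 784))² = (9*(-2)/781)² = (9*(-2)*(1/781))² = (-18/781)² = 324/609961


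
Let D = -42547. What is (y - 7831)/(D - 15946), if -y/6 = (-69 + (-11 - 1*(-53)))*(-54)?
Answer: 16579/58493 ≈ 0.28344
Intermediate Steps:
y = -8748 (y = -6*(-69 + (-11 - 1*(-53)))*(-54) = -6*(-69 + (-11 + 53))*(-54) = -6*(-69 + 42)*(-54) = -(-162)*(-54) = -6*1458 = -8748)
(y - 7831)/(D - 15946) = (-8748 - 7831)/(-42547 - 15946) = -16579/(-58493) = -16579*(-1/58493) = 16579/58493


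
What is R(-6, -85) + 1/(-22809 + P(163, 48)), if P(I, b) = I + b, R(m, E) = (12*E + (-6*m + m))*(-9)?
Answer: 201348179/22598 ≈ 8910.0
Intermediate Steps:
R(m, E) = -108*E + 45*m (R(m, E) = (12*E - 5*m)*(-9) = (-5*m + 12*E)*(-9) = -108*E + 45*m)
R(-6, -85) + 1/(-22809 + P(163, 48)) = (-108*(-85) + 45*(-6)) + 1/(-22809 + (163 + 48)) = (9180 - 270) + 1/(-22809 + 211) = 8910 + 1/(-22598) = 8910 - 1/22598 = 201348179/22598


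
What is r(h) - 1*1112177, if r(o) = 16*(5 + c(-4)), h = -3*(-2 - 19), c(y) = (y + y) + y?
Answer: -1112289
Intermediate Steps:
c(y) = 3*y (c(y) = 2*y + y = 3*y)
h = 63 (h = -3*(-21) = 63)
r(o) = -112 (r(o) = 16*(5 + 3*(-4)) = 16*(5 - 12) = 16*(-7) = -112)
r(h) - 1*1112177 = -112 - 1*1112177 = -112 - 1112177 = -1112289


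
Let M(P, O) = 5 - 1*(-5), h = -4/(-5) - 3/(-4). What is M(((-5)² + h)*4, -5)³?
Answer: 1000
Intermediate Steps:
h = 31/20 (h = -4*(-⅕) - 3*(-¼) = ⅘ + ¾ = 31/20 ≈ 1.5500)
M(P, O) = 10 (M(P, O) = 5 + 5 = 10)
M(((-5)² + h)*4, -5)³ = 10³ = 1000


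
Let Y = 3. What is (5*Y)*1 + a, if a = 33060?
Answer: 33075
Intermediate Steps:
(5*Y)*1 + a = (5*3)*1 + 33060 = 15*1 + 33060 = 15 + 33060 = 33075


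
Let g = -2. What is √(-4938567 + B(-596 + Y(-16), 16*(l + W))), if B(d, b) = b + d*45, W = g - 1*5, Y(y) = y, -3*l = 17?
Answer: I*√44696787/3 ≈ 2228.5*I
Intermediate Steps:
l = -17/3 (l = -⅓*17 = -17/3 ≈ -5.6667)
W = -7 (W = -2 - 1*5 = -2 - 5 = -7)
B(d, b) = b + 45*d
√(-4938567 + B(-596 + Y(-16), 16*(l + W))) = √(-4938567 + (16*(-17/3 - 7) + 45*(-596 - 16))) = √(-4938567 + (16*(-38/3) + 45*(-612))) = √(-4938567 + (-608/3 - 27540)) = √(-4938567 - 83228/3) = √(-14898929/3) = I*√44696787/3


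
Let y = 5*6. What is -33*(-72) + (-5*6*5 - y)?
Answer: 2196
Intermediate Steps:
y = 30
-33*(-72) + (-5*6*5 - y) = -33*(-72) + (-5*6*5 - 1*30) = 2376 + (-30*5 - 30) = 2376 + (-150 - 30) = 2376 - 180 = 2196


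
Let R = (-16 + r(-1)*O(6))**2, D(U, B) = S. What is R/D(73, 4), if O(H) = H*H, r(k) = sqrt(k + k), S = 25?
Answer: -2336/25 - 1152*I*sqrt(2)/25 ≈ -93.44 - 65.167*I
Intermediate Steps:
D(U, B) = 25
r(k) = sqrt(2)*sqrt(k) (r(k) = sqrt(2*k) = sqrt(2)*sqrt(k))
O(H) = H**2
R = (-16 + 36*I*sqrt(2))**2 (R = (-16 + (sqrt(2)*sqrt(-1))*6**2)**2 = (-16 + (sqrt(2)*I)*36)**2 = (-16 + (I*sqrt(2))*36)**2 = (-16 + 36*I*sqrt(2))**2 ≈ -2336.0 - 1629.2*I)
R/D(73, 4) = (-2336 - 1152*I*sqrt(2))/25 = (-2336 - 1152*I*sqrt(2))*(1/25) = -2336/25 - 1152*I*sqrt(2)/25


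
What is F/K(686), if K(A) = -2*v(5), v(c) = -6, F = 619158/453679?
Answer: 103193/907358 ≈ 0.11373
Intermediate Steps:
F = 619158/453679 (F = 619158*(1/453679) = 619158/453679 ≈ 1.3647)
K(A) = 12 (K(A) = -2*(-6) = 12)
F/K(686) = (619158/453679)/12 = (619158/453679)*(1/12) = 103193/907358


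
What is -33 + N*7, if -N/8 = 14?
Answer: -817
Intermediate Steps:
N = -112 (N = -8*14 = -112)
-33 + N*7 = -33 - 112*7 = -33 - 784 = -817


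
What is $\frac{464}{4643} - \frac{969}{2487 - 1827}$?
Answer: $- \frac{1397609}{1021460} \approx -1.3682$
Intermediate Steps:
$\frac{464}{4643} - \frac{969}{2487 - 1827} = 464 \cdot \frac{1}{4643} - \frac{969}{660} = \frac{464}{4643} - \frac{323}{220} = - \frac{1397609}{1021460}$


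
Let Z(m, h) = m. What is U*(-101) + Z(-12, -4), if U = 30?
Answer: -3042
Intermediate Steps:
U*(-101) + Z(-12, -4) = 30*(-101) - 12 = -3030 - 12 = -3042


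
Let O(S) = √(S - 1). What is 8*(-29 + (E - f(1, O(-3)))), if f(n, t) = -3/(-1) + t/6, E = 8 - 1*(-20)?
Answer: -32 - 8*I/3 ≈ -32.0 - 2.6667*I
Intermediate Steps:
O(S) = √(-1 + S)
E = 28 (E = 8 + 20 = 28)
f(n, t) = 3 + t/6 (f(n, t) = -3*(-1) + t*(⅙) = 3 + t/6)
8*(-29 + (E - f(1, O(-3)))) = 8*(-29 + (28 - (3 + √(-1 - 3)/6))) = 8*(-29 + (28 - (3 + √(-4)/6))) = 8*(-29 + (28 - (3 + (2*I)/6))) = 8*(-29 + (28 - (3 + I/3))) = 8*(-29 + (28 + (-3 - I/3))) = 8*(-29 + (25 - I/3)) = 8*(-4 - I/3) = -32 - 8*I/3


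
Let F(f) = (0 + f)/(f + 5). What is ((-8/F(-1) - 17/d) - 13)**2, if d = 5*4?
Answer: 131769/400 ≈ 329.42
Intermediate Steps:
F(f) = f/(5 + f)
d = 20
((-8/F(-1) - 17/d) - 13)**2 = ((-8/((-1/(5 - 1))) - 17/20) - 13)**2 = ((-8/((-1/4)) - 17*1/20) - 13)**2 = ((-8/((-1*1/4)) - 17/20) - 13)**2 = ((-8/(-1/4) - 17/20) - 13)**2 = ((-8*(-4) - 17/20) - 13)**2 = ((32 - 17/20) - 13)**2 = (623/20 - 13)**2 = (363/20)**2 = 131769/400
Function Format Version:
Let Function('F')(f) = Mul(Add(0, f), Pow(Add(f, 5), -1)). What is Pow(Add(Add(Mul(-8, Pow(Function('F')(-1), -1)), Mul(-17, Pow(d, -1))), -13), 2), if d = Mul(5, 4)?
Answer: Rational(131769, 400) ≈ 329.42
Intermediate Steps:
Function('F')(f) = Mul(f, Pow(Add(5, f), -1))
d = 20
Pow(Add(Add(Mul(-8, Pow(Function('F')(-1), -1)), Mul(-17, Pow(d, -1))), -13), 2) = Pow(Add(Add(Mul(-8, Pow(Mul(-1, Pow(Add(5, -1), -1)), -1)), Mul(-17, Pow(20, -1))), -13), 2) = Pow(Add(Add(Mul(-8, Pow(Mul(-1, Pow(4, -1)), -1)), Mul(-17, Rational(1, 20))), -13), 2) = Pow(Add(Add(Mul(-8, Pow(Mul(-1, Rational(1, 4)), -1)), Rational(-17, 20)), -13), 2) = Pow(Add(Add(Mul(-8, Pow(Rational(-1, 4), -1)), Rational(-17, 20)), -13), 2) = Pow(Add(Add(Mul(-8, -4), Rational(-17, 20)), -13), 2) = Pow(Add(Add(32, Rational(-17, 20)), -13), 2) = Pow(Add(Rational(623, 20), -13), 2) = Pow(Rational(363, 20), 2) = Rational(131769, 400)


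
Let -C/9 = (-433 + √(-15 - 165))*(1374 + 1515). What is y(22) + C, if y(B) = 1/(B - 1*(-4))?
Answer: 292719259/26 - 156006*I*√5 ≈ 1.1258e+7 - 3.4884e+5*I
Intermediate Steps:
y(B) = 1/(4 + B) (y(B) = 1/(B + 4) = 1/(4 + B))
C = 11258433 - 156006*I*√5 (C = -9*(-433 + √(-15 - 165))*(1374 + 1515) = -9*(-433 + √(-180))*2889 = -9*(-433 + 6*I*√5)*2889 = -9*(-1250937 + 17334*I*√5) = 11258433 - 156006*I*√5 ≈ 1.1258e+7 - 3.4884e+5*I)
y(22) + C = 1/(4 + 22) + (11258433 - 156006*I*√5) = 1/26 + (11258433 - 156006*I*√5) = 292719259/26 - 156006*I*√5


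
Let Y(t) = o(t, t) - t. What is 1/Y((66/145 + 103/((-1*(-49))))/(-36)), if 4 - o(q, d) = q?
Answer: 127890/529729 ≈ 0.24143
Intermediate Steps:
o(q, d) = 4 - q
Y(t) = 4 - 2*t (Y(t) = (4 - t) - t = 4 - 2*t)
1/Y((66/145 + 103/((-1*(-49))))/(-36)) = 1/(4 - 2*(66/145 + 103/((-1*(-49))))/(-36)) = 1/(4 - 2*(66*(1/145) + 103/49)*(-1)/36) = 1/(4 - 2*(66/145 + 103*(1/49))*(-1)/36) = 1/(4 - 2*(66/145 + 103/49)*(-1)/36) = 1/(4 - 36338*(-1)/(7105*36)) = 1/(4 - 2*(-18169/255780)) = 1/(4 + 18169/127890) = 1/(529729/127890) = 127890/529729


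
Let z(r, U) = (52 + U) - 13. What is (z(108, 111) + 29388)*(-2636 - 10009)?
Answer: -373508010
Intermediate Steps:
z(r, U) = 39 + U
(z(108, 111) + 29388)*(-2636 - 10009) = ((39 + 111) + 29388)*(-2636 - 10009) = (150 + 29388)*(-12645) = 29538*(-12645) = -373508010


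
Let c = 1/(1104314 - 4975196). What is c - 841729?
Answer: -3258233634979/3870882 ≈ -8.4173e+5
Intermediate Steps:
c = -1/3870882 (c = 1/(-3870882) = -1/3870882 ≈ -2.5834e-7)
c - 841729 = -1/3870882 - 841729 = -3258233634979/3870882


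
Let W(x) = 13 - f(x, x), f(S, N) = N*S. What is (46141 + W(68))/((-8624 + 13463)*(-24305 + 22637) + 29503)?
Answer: -41530/8041949 ≈ -0.0051642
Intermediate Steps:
W(x) = 13 - x**2 (W(x) = 13 - x*x = 13 - x**2)
(46141 + W(68))/((-8624 + 13463)*(-24305 + 22637) + 29503) = (46141 + (13 - 1*68**2))/((-8624 + 13463)*(-24305 + 22637) + 29503) = (46141 + (13 - 1*4624))/(4839*(-1668) + 29503) = (46141 + (13 - 4624))/(-8071452 + 29503) = (46141 - 4611)/(-8041949) = 41530*(-1/8041949) = -41530/8041949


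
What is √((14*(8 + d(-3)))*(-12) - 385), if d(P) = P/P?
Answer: I*√1897 ≈ 43.555*I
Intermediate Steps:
d(P) = 1
√((14*(8 + d(-3)))*(-12) - 385) = √((14*(8 + 1))*(-12) - 385) = √((14*9)*(-12) - 385) = √(126*(-12) - 385) = √(-1512 - 385) = √(-1897) = I*√1897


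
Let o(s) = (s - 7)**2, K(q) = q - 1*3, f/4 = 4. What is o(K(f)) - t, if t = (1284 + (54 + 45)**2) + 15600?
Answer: -26649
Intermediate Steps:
f = 16 (f = 4*4 = 16)
K(q) = -3 + q (K(q) = q - 3 = -3 + q)
o(s) = (-7 + s)**2
t = 26685 (t = (1284 + 99**2) + 15600 = (1284 + 9801) + 15600 = 11085 + 15600 = 26685)
o(K(f)) - t = (-7 + (-3 + 16))**2 - 1*26685 = (-7 + 13)**2 - 26685 = 6**2 - 26685 = 36 - 26685 = -26649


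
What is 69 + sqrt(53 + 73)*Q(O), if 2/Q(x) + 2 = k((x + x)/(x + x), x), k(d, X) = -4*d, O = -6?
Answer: 69 - sqrt(14) ≈ 65.258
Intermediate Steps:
Q(x) = -1/3 (Q(x) = 2/(-2 - 4*(x + x)/(x + x)) = 2/(-2 - 4*2*x/(2*x)) = 2/(-2 - 4*2*x*1/(2*x)) = 2/(-2 - 4*1) = 2/(-2 - 4) = 2/(-6) = 2*(-1/6) = -1/3)
69 + sqrt(53 + 73)*Q(O) = 69 + sqrt(53 + 73)*(-1/3) = 69 + sqrt(126)*(-1/3) = 69 + (3*sqrt(14))*(-1/3) = 69 - sqrt(14)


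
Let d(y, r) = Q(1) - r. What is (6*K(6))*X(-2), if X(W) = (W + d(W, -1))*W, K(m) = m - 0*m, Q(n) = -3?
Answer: 288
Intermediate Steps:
K(m) = m (K(m) = m - 1*0 = m + 0 = m)
d(y, r) = -3 - r
X(W) = W*(-2 + W) (X(W) = (W + (-3 - 1*(-1)))*W = (W + (-3 + 1))*W = (W - 2)*W = (-2 + W)*W = W*(-2 + W))
(6*K(6))*X(-2) = (6*6)*(-2*(-2 - 2)) = 36*(-2*(-4)) = 36*8 = 288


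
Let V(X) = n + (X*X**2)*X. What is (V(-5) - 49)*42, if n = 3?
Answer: 24318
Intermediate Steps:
V(X) = 3 + X**4 (V(X) = 3 + (X*X**2)*X = 3 + X**3*X = 3 + X**4)
(V(-5) - 49)*42 = ((3 + (-5)**4) - 49)*42 = ((3 + 625) - 49)*42 = (628 - 49)*42 = 579*42 = 24318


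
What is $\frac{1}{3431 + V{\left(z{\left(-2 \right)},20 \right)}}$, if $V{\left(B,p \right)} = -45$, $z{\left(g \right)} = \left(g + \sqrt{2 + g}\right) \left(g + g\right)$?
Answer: $\frac{1}{3386} \approx 0.00029533$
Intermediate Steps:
$z{\left(g \right)} = 2 g \left(g + \sqrt{2 + g}\right)$ ($z{\left(g \right)} = \left(g + \sqrt{2 + g}\right) 2 g = 2 g \left(g + \sqrt{2 + g}\right)$)
$\frac{1}{3431 + V{\left(z{\left(-2 \right)},20 \right)}} = \frac{1}{3431 - 45} = \frac{1}{3386}$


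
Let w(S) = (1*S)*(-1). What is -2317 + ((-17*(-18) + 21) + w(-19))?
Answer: -1971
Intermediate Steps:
w(S) = -S (w(S) = S*(-1) = -S)
-2317 + ((-17*(-18) + 21) + w(-19)) = -2317 + ((-17*(-18) + 21) - 1*(-19)) = -2317 + ((306 + 21) + 19) = -2317 + (327 + 19) = -2317 + 346 = -1971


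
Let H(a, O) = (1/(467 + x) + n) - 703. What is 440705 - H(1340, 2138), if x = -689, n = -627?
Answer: 98131771/222 ≈ 4.4204e+5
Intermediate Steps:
H(a, O) = -295261/222 (H(a, O) = (1/(467 - 689) - 627) - 703 = (1/(-222) - 627) - 703 = (-1/222 - 627) - 703 = -139195/222 - 703 = -295261/222)
440705 - H(1340, 2138) = 440705 - 1*(-295261/222) = 440705 + 295261/222 = 98131771/222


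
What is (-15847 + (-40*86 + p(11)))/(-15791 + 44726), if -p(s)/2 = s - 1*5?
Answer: -6433/9645 ≈ -0.66698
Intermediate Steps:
p(s) = 10 - 2*s (p(s) = -2*(s - 1*5) = -2*(s - 5) = -2*(-5 + s) = 10 - 2*s)
(-15847 + (-40*86 + p(11)))/(-15791 + 44726) = (-15847 + (-40*86 + (10 - 2*11)))/(-15791 + 44726) = (-15847 + (-3440 + (10 - 22)))/28935 = (-15847 + (-3440 - 12))*(1/28935) = (-15847 - 3452)*(1/28935) = -19299*1/28935 = -6433/9645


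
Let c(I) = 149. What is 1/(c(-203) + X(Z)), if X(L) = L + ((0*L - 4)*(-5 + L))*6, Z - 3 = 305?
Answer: -1/6815 ≈ -0.00014674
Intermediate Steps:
Z = 308 (Z = 3 + 305 = 308)
X(L) = 120 - 23*L (X(L) = L + ((0 - 4)*(-5 + L))*6 = L - 4*(-5 + L)*6 = L + (20 - 4*L)*6 = L + (120 - 24*L) = 120 - 23*L)
1/(c(-203) + X(Z)) = 1/(149 + (120 - 23*308)) = 1/(149 + (120 - 7084)) = 1/(149 - 6964) = 1/(-6815) = -1/6815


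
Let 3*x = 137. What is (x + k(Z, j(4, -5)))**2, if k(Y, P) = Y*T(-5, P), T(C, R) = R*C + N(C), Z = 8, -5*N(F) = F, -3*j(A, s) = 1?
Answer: 4489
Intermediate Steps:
x = 137/3 (x = (1/3)*137 = 137/3 ≈ 45.667)
j(A, s) = -1/3 (j(A, s) = -1/3*1 = -1/3)
N(F) = -F/5
T(C, R) = -C/5 + C*R (T(C, R) = R*C - C/5 = C*R - C/5 = -C/5 + C*R)
k(Y, P) = Y*(1 - 5*P) (k(Y, P) = Y*(-5*(-1/5 + P)) = Y*(1 - 5*P))
(x + k(Z, j(4, -5)))**2 = (137/3 + 8*(1 - 5*(-1/3)))**2 = (137/3 + 8*(1 + 5/3))**2 = (137/3 + 8*(8/3))**2 = (137/3 + 64/3)**2 = 67**2 = 4489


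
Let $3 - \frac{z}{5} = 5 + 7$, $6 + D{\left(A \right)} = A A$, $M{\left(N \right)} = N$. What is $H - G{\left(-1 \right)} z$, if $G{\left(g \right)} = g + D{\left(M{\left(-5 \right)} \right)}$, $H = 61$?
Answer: $871$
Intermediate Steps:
$D{\left(A \right)} = -6 + A^{2}$ ($D{\left(A \right)} = -6 + A A = -6 + A^{2}$)
$z = -45$ ($z = 15 - 5 \left(5 + 7\right) = 15 - 60 = -45$)
$G{\left(g \right)} = 19 + g$ ($G{\left(g \right)} = g - \left(6 - \left(-5\right)^{2}\right) = g + \left(-6 + 25\right) = g + 19 = 19 + g$)
$H - G{\left(-1 \right)} z = 61 - \left(19 - 1\right) \left(-45\right) = 61 - 18 \left(-45\right) = 61 - -810 = 61 + 810 = 871$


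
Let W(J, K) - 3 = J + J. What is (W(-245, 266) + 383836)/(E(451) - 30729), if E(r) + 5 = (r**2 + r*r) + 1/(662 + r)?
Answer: 426667437/418563685 ≈ 1.0194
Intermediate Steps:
W(J, K) = 3 + 2*J (W(J, K) = 3 + (J + J) = 3 + 2*J)
E(r) = -5 + 1/(662 + r) + 2*r**2 (E(r) = -5 + ((r**2 + r*r) + 1/(662 + r)) = -5 + ((r**2 + r**2) + 1/(662 + r)) = -5 + (2*r**2 + 1/(662 + r)) = -5 + (1/(662 + r) + 2*r**2) = -5 + 1/(662 + r) + 2*r**2)
(W(-245, 266) + 383836)/(E(451) - 30729) = ((3 + 2*(-245)) + 383836)/((-3309 - 5*451 + 2*451**3 + 1324*451**2)/(662 + 451) - 30729) = ((3 - 490) + 383836)/((-3309 - 2255 + 2*91733851 + 1324*203401)/1113 - 30729) = (-487 + 383836)/((-3309 - 2255 + 183467702 + 269302924)/1113 - 30729) = 383349/((1/1113)*452765062 - 30729) = 383349/(452765062/1113 - 30729) = 383349/(418563685/1113) = 383349*(1113/418563685) = 426667437/418563685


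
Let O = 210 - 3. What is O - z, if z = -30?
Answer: 237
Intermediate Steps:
O = 207
O - z = 207 - 1*(-30) = 207 + 30 = 237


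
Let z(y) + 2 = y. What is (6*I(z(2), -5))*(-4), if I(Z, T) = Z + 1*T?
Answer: 120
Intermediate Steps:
z(y) = -2 + y
I(Z, T) = T + Z (I(Z, T) = Z + T = T + Z)
(6*I(z(2), -5))*(-4) = (6*(-5 + (-2 + 2)))*(-4) = (6*(-5 + 0))*(-4) = (6*(-5))*(-4) = -30*(-4) = 120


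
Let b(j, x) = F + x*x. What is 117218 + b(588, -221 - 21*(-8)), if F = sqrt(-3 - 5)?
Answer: 120027 + 2*I*sqrt(2) ≈ 1.2003e+5 + 2.8284*I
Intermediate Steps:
F = 2*I*sqrt(2) (F = sqrt(-8) = 2*I*sqrt(2) ≈ 2.8284*I)
b(j, x) = x**2 + 2*I*sqrt(2) (b(j, x) = 2*I*sqrt(2) + x*x = 2*I*sqrt(2) + x**2 = x**2 + 2*I*sqrt(2))
117218 + b(588, -221 - 21*(-8)) = 117218 + ((-221 - 21*(-8))**2 + 2*I*sqrt(2)) = 117218 + ((-221 - 1*(-168))**2 + 2*I*sqrt(2)) = 117218 + ((-221 + 168)**2 + 2*I*sqrt(2)) = 117218 + ((-53)**2 + 2*I*sqrt(2)) = 117218 + (2809 + 2*I*sqrt(2)) = 120027 + 2*I*sqrt(2)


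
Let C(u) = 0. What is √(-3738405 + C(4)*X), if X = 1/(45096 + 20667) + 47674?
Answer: I*√3738405 ≈ 1933.5*I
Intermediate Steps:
X = 3135185263/65763 (X = 1/65763 + 47674 = 3135185263/65763 ≈ 47674.)
√(-3738405 + C(4)*X) = √(-3738405 + 0*(3135185263/65763)) = √(-3738405 + 0) = √(-3738405) = I*√3738405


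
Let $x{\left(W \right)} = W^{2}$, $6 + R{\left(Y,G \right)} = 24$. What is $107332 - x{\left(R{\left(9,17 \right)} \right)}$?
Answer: $107008$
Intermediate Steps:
$R{\left(Y,G \right)} = 18$ ($R{\left(Y,G \right)} = -6 + 24 = 18$)
$107332 - x{\left(R{\left(9,17 \right)} \right)} = 107332 - 18^{2} = 107332 - 324 = 107008$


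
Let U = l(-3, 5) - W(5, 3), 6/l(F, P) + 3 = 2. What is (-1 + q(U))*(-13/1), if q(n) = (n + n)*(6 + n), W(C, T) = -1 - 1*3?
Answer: 221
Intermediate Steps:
l(F, P) = -6 (l(F, P) = 6/(-3 + 2) = 6/(-1) = 6*(-1) = -6)
W(C, T) = -4 (W(C, T) = -1 - 3 = -4)
U = -2 (U = -6 - 1*(-4) = -6 + 4 = -2)
q(n) = 2*n*(6 + n) (q(n) = (2*n)*(6 + n) = 2*n*(6 + n))
(-1 + q(U))*(-13/1) = (-1 + 2*(-2)*(6 - 2))*(-13/1) = (-1 + 2*(-2)*4)*(-13*1) = (-1 - 16)*(-13) = -17*(-13) = 221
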